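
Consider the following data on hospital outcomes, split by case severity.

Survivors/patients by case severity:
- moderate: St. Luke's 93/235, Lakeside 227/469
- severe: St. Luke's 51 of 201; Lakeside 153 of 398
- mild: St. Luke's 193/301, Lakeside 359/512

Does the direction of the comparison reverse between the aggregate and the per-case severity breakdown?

Moderate: St. Luke's 93/235 = 39.6%, Lakeside 227/469 = 48.4% → Lakeside
Severe: St. Luke's 51/201 = 25.4%, Lakeside 153/398 = 38.4% → Lakeside
Mild: St. Luke's 193/301 = 64.1%, Lakeside 359/512 = 70.1% → Lakeside
Overall: St. Luke's 337/737 = 45.7%, Lakeside 739/1379 = 53.6% → Lakeside
Lakeside wins overall and in every case group — no reversal.

No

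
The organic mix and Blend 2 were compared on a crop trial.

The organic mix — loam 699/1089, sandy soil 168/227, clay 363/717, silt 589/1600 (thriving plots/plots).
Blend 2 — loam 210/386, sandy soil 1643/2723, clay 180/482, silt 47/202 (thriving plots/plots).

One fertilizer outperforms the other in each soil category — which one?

the organic mix

Loam: the organic mix 699/1089 = 64.2%, Blend 2 210/386 = 54.4% → the organic mix
Sandy soil: the organic mix 168/227 = 74.0%, Blend 2 1643/2723 = 60.3% → the organic mix
Clay: the organic mix 363/717 = 50.6%, Blend 2 180/482 = 37.3% → the organic mix
Silt: the organic mix 589/1600 = 36.8%, Blend 2 47/202 = 23.3% → the organic mix
The organic mix has the higher rate in all 4 groups.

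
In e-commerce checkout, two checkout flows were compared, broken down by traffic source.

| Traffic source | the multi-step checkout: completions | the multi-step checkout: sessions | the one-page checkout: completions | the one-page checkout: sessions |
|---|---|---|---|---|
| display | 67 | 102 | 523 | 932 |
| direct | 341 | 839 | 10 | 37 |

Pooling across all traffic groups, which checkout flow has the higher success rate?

the one-page checkout

Display: the multi-step checkout 67/102 = 65.7%, the one-page checkout 523/932 = 56.1% → the multi-step checkout
Direct: the multi-step checkout 341/839 = 40.6%, the one-page checkout 10/37 = 27.0% → the multi-step checkout
Overall: the multi-step checkout 408/941 = 43.4%, the one-page checkout 533/969 = 55.0% → the one-page checkout
(The multi-step checkout wins every traffic group but the one-page checkout wins overall — the multi-step checkout's sessions skew toward the low-rate direct group.)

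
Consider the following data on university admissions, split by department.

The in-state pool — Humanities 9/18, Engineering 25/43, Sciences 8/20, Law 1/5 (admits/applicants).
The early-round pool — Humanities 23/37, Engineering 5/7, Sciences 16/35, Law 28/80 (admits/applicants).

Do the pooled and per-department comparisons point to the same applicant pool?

Humanities: the in-state pool 9/18 = 50.0%, the early-round pool 23/37 = 62.2% → the early-round pool
Engineering: the in-state pool 25/43 = 58.1%, the early-round pool 5/7 = 71.4% → the early-round pool
Sciences: the in-state pool 8/20 = 40.0%, the early-round pool 16/35 = 45.7% → the early-round pool
Law: the in-state pool 1/5 = 20.0%, the early-round pool 28/80 = 35.0% → the early-round pool
Overall: the in-state pool 43/86 = 50.0%, the early-round pool 72/159 = 45.3% → the in-state pool
The early-round pool wins each department group but the in-state pool wins overall — the comparison reverses. The early-round pool's applicants skew toward Law, which has a lower base rate.

No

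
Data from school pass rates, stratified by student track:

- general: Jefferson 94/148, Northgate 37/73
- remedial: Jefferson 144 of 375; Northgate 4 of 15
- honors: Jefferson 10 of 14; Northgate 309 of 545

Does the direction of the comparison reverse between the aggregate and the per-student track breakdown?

Yes

General: Jefferson 94/148 = 63.5%, Northgate 37/73 = 50.7% → Jefferson
Remedial: Jefferson 144/375 = 38.4%, Northgate 4/15 = 26.7% → Jefferson
Honors: Jefferson 10/14 = 71.4%, Northgate 309/545 = 56.7% → Jefferson
Overall: Jefferson 248/537 = 46.2%, Northgate 350/633 = 55.3% → Northgate
Jefferson wins each student group but Northgate wins overall — the comparison reverses. Jefferson's students skew toward remedial, which has a lower base rate.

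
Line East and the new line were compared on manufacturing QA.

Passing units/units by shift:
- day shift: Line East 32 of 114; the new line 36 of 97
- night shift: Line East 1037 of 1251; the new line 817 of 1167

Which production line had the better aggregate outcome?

Line East

Day shift: Line East 32/114 = 28.1%, the new line 36/97 = 37.1% → the new line
Night shift: Line East 1037/1251 = 82.9%, the new line 817/1167 = 70.0% → Line East
Overall: Line East 1069/1365 = 78.3%, the new line 853/1264 = 67.5% → Line East
(Neither sweeps every shift group, but Line East has the higher pooled rate.)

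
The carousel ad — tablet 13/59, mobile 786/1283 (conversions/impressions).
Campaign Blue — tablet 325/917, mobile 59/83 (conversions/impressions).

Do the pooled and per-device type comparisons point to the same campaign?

Tablet: the carousel ad 13/59 = 22.0%, Campaign Blue 325/917 = 35.4% → Campaign Blue
Mobile: the carousel ad 786/1283 = 61.3%, Campaign Blue 59/83 = 71.1% → Campaign Blue
Overall: the carousel ad 799/1342 = 59.5%, Campaign Blue 384/1000 = 38.4% → the carousel ad
Campaign Blue wins each device group but the carousel ad wins overall — the comparison reverses. Campaign Blue's impressions skew toward tablet, which has a lower base rate.

No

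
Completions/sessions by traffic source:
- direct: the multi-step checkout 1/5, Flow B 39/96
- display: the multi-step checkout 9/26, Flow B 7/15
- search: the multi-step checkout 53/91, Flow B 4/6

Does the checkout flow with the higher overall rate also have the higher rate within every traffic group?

No

Direct: the multi-step checkout 1/5 = 20.0%, Flow B 39/96 = 40.6% → Flow B
Display: the multi-step checkout 9/26 = 34.6%, Flow B 7/15 = 46.7% → Flow B
Search: the multi-step checkout 53/91 = 58.2%, Flow B 4/6 = 66.7% → Flow B
Overall: the multi-step checkout 63/122 = 51.6%, Flow B 50/117 = 42.7% → the multi-step checkout
Flow B wins each traffic group but the multi-step checkout wins overall — the comparison reverses. Flow B's sessions skew toward direct, which has a lower base rate.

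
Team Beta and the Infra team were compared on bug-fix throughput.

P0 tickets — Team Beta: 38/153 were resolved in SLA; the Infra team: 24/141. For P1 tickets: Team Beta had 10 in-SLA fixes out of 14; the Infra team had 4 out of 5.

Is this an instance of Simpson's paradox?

P0: Team Beta 38/153 = 24.8%, the Infra team 24/141 = 17.0% → Team Beta
P1: Team Beta 10/14 = 71.4%, the Infra team 4/5 = 80.0% → the Infra team
Overall: Team Beta 48/167 = 28.7%, the Infra team 28/146 = 19.2% → Team Beta
Neither sweeps: Team Beta wins 1 of 2 groups, the Infra team wins 1. Team Beta wins overall but not every group — no Simpson reversal.

No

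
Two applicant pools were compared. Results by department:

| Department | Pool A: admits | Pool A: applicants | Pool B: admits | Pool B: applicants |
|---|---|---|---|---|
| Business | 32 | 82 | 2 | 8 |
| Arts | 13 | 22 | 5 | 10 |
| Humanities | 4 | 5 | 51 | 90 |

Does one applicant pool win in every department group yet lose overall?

Business: Pool A 32/82 = 39.0%, Pool B 2/8 = 25.0% → Pool A
Arts: Pool A 13/22 = 59.1%, Pool B 5/10 = 50.0% → Pool A
Humanities: Pool A 4/5 = 80.0%, Pool B 51/90 = 56.7% → Pool A
Overall: Pool A 49/109 = 45.0%, Pool B 58/108 = 53.7% → Pool B
Pool A wins each department group but Pool B wins overall — the comparison reverses. Pool A's applicants skew toward Business, which has a lower base rate.

Yes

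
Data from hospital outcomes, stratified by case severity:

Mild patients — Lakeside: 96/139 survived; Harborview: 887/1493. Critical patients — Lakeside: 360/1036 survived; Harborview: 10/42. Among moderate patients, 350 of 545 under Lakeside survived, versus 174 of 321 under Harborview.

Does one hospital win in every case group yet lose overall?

Mild: Lakeside 96/139 = 69.1%, Harborview 887/1493 = 59.4% → Lakeside
Critical: Lakeside 360/1036 = 34.7%, Harborview 10/42 = 23.8% → Lakeside
Moderate: Lakeside 350/545 = 64.2%, Harborview 174/321 = 54.2% → Lakeside
Overall: Lakeside 806/1720 = 46.9%, Harborview 1071/1856 = 57.7% → Harborview
Lakeside wins each case group but Harborview wins overall — the comparison reverses. Lakeside's patients skew toward critical, which has a lower base rate.

Yes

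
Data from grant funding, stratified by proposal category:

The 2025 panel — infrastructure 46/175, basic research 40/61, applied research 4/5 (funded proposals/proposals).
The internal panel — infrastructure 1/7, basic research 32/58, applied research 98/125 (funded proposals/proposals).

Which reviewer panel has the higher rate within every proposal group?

Infrastructure: the 2025 panel 46/175 = 26.3%, the internal panel 1/7 = 14.3% → the 2025 panel
Basic research: the 2025 panel 40/61 = 65.6%, the internal panel 32/58 = 55.2% → the 2025 panel
Applied research: the 2025 panel 4/5 = 80.0%, the internal panel 98/125 = 78.4% → the 2025 panel
The 2025 panel has the higher rate in all 3 groups.

the 2025 panel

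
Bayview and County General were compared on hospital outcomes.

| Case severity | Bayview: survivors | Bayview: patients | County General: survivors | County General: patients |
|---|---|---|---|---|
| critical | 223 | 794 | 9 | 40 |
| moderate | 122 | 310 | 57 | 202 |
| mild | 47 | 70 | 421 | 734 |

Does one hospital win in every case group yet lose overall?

Critical: Bayview 223/794 = 28.1%, County General 9/40 = 22.5% → Bayview
Moderate: Bayview 122/310 = 39.4%, County General 57/202 = 28.2% → Bayview
Mild: Bayview 47/70 = 67.1%, County General 421/734 = 57.4% → Bayview
Overall: Bayview 392/1174 = 33.4%, County General 487/976 = 49.9% → County General
Bayview wins each case group but County General wins overall — the comparison reverses. Bayview's patients skew toward critical, which has a lower base rate.

Yes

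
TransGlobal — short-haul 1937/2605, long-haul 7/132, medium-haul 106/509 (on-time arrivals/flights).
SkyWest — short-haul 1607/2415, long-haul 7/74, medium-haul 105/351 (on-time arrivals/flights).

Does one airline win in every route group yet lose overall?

No

Short-haul: TransGlobal 1937/2605 = 74.4%, SkyWest 1607/2415 = 66.5% → TransGlobal
Long-haul: TransGlobal 7/132 = 5.3%, SkyWest 7/74 = 9.5% → SkyWest
Medium-haul: TransGlobal 106/509 = 20.8%, SkyWest 105/351 = 29.9% → SkyWest
Overall: TransGlobal 2050/3246 = 63.2%, SkyWest 1719/2840 = 60.5% → TransGlobal
Neither sweeps: TransGlobal wins 1 of 3 groups, SkyWest wins 2. TransGlobal wins overall but not every group — no Simpson reversal.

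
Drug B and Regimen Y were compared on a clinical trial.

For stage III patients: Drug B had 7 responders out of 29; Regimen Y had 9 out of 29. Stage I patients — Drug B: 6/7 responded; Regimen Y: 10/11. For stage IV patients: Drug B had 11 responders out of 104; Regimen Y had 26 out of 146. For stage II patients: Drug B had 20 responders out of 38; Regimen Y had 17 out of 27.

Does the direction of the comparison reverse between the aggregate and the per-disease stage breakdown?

No

Stage III: Drug B 7/29 = 24.1%, Regimen Y 9/29 = 31.0% → Regimen Y
Stage I: Drug B 6/7 = 85.7%, Regimen Y 10/11 = 90.9% → Regimen Y
Stage IV: Drug B 11/104 = 10.6%, Regimen Y 26/146 = 17.8% → Regimen Y
Stage II: Drug B 20/38 = 52.6%, Regimen Y 17/27 = 63.0% → Regimen Y
Overall: Drug B 44/178 = 24.7%, Regimen Y 62/213 = 29.1% → Regimen Y
Regimen Y wins overall and in every disease group — no reversal.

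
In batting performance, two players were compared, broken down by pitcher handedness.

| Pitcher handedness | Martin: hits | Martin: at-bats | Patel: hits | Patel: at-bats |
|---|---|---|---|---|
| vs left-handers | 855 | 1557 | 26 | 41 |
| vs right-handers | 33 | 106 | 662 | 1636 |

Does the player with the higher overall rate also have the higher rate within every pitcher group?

Vs left-handers: Martin 855/1557 = 54.9%, Patel 26/41 = 63.4% → Patel
Vs right-handers: Martin 33/106 = 31.1%, Patel 662/1636 = 40.5% → Patel
Overall: Martin 888/1663 = 53.4%, Patel 688/1677 = 41.0% → Martin
Patel wins each pitcher group but Martin wins overall — the comparison reverses. Patel's at-bats skew toward vs right-handers, which has a lower base rate.

No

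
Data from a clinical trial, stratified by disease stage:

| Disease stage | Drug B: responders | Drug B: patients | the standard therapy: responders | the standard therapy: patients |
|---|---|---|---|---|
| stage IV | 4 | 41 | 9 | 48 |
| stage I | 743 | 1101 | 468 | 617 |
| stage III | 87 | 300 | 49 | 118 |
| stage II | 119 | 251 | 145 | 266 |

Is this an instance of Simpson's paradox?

Stage IV: Drug B 4/41 = 9.8%, the standard therapy 9/48 = 18.8% → the standard therapy
Stage I: Drug B 743/1101 = 67.5%, the standard therapy 468/617 = 75.9% → the standard therapy
Stage III: Drug B 87/300 = 29.0%, the standard therapy 49/118 = 41.5% → the standard therapy
Stage II: Drug B 119/251 = 47.4%, the standard therapy 145/266 = 54.5% → the standard therapy
Overall: Drug B 953/1693 = 56.3%, the standard therapy 671/1049 = 64.0% → the standard therapy
The standard therapy wins overall and in every disease group — no reversal.

No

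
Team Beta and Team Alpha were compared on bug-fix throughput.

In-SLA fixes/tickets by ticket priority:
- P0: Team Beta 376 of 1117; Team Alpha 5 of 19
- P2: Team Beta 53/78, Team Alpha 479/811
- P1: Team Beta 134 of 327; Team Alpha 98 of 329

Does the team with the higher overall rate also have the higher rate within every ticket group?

No

P0: Team Beta 376/1117 = 33.7%, Team Alpha 5/19 = 26.3% → Team Beta
P2: Team Beta 53/78 = 67.9%, Team Alpha 479/811 = 59.1% → Team Beta
P1: Team Beta 134/327 = 41.0%, Team Alpha 98/329 = 29.8% → Team Beta
Overall: Team Beta 563/1522 = 37.0%, Team Alpha 582/1159 = 50.2% → Team Alpha
Team Beta wins each ticket group but Team Alpha wins overall — the comparison reverses. Team Beta's tickets skew toward P0, which has a lower base rate.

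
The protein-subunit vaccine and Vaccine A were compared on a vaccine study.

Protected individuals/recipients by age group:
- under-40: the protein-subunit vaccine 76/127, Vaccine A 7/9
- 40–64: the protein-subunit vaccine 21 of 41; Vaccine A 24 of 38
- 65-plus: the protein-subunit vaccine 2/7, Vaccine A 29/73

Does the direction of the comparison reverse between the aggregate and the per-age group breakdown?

Yes

Under-40: the protein-subunit vaccine 76/127 = 59.8%, Vaccine A 7/9 = 77.8% → Vaccine A
40–64: the protein-subunit vaccine 21/41 = 51.2%, Vaccine A 24/38 = 63.2% → Vaccine A
65-plus: the protein-subunit vaccine 2/7 = 28.6%, Vaccine A 29/73 = 39.7% → Vaccine A
Overall: the protein-subunit vaccine 99/175 = 56.6%, Vaccine A 60/120 = 50.0% → the protein-subunit vaccine
Vaccine A wins each age group but the protein-subunit vaccine wins overall — the comparison reverses. Vaccine A's recipients skew toward 65-plus, which has a lower base rate.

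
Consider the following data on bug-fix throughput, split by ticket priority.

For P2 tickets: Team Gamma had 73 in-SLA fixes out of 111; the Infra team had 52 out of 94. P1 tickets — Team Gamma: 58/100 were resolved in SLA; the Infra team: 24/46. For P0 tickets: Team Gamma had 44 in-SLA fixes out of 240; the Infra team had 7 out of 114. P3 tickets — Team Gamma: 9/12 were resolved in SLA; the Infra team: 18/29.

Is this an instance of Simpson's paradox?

P2: Team Gamma 73/111 = 65.8%, the Infra team 52/94 = 55.3% → Team Gamma
P1: Team Gamma 58/100 = 58.0%, the Infra team 24/46 = 52.2% → Team Gamma
P0: Team Gamma 44/240 = 18.3%, the Infra team 7/114 = 6.1% → Team Gamma
P3: Team Gamma 9/12 = 75.0%, the Infra team 18/29 = 62.1% → Team Gamma
Overall: Team Gamma 184/463 = 39.7%, the Infra team 101/283 = 35.7% → Team Gamma
Team Gamma wins overall and in every ticket group — no reversal.

No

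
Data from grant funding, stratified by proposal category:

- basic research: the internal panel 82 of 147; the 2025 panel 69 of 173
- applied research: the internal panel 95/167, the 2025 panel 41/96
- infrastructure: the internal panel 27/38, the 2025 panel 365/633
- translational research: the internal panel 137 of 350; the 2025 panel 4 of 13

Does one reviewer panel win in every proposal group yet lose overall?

Yes

Basic research: the internal panel 82/147 = 55.8%, the 2025 panel 69/173 = 39.9% → the internal panel
Applied research: the internal panel 95/167 = 56.9%, the 2025 panel 41/96 = 42.7% → the internal panel
Infrastructure: the internal panel 27/38 = 71.1%, the 2025 panel 365/633 = 57.7% → the internal panel
Translational research: the internal panel 137/350 = 39.1%, the 2025 panel 4/13 = 30.8% → the internal panel
Overall: the internal panel 341/702 = 48.6%, the 2025 panel 479/915 = 52.3% → the 2025 panel
The internal panel wins each proposal group but the 2025 panel wins overall — the comparison reverses. The internal panel's proposals skew toward translational research, which has a lower base rate.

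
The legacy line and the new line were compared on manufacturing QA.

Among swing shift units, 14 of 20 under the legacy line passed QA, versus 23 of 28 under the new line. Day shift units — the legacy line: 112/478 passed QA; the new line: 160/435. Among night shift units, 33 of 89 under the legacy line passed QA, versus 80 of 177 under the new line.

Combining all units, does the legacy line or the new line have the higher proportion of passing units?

the new line

Swing shift: the legacy line 14/20 = 70.0%, the new line 23/28 = 82.1% → the new line
Day shift: the legacy line 112/478 = 23.4%, the new line 160/435 = 36.8% → the new line
Night shift: the legacy line 33/89 = 37.1%, the new line 80/177 = 45.2% → the new line
Overall: the legacy line 159/587 = 27.1%, the new line 263/640 = 41.1% → the new line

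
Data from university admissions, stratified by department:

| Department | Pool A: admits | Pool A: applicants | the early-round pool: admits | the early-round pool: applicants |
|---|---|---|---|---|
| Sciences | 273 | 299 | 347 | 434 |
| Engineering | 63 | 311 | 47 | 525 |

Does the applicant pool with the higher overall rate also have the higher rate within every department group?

Yes

Sciences: Pool A 273/299 = 91.3%, the early-round pool 347/434 = 80.0% → Pool A
Engineering: Pool A 63/311 = 20.3%, the early-round pool 47/525 = 9.0% → Pool A
Overall: Pool A 336/610 = 55.1%, the early-round pool 394/959 = 41.1% → Pool A
Pool A wins overall and in every department group — no reversal.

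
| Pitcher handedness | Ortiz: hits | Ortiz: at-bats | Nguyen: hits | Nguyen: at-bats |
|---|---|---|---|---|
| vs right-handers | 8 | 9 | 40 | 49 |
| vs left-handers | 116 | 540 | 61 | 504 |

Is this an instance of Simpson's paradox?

No

Vs right-handers: Ortiz 8/9 = 88.9%, Nguyen 40/49 = 81.6% → Ortiz
Vs left-handers: Ortiz 116/540 = 21.5%, Nguyen 61/504 = 12.1% → Ortiz
Overall: Ortiz 124/549 = 22.6%, Nguyen 101/553 = 18.3% → Ortiz
Ortiz wins overall and in every pitcher group — no reversal.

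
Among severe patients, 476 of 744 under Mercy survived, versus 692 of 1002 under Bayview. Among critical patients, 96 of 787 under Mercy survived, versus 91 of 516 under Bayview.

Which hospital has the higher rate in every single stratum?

Severe: Mercy 476/744 = 64.0%, Bayview 692/1002 = 69.1% → Bayview
Critical: Mercy 96/787 = 12.2%, Bayview 91/516 = 17.6% → Bayview
Bayview has the higher rate in both groups.

Bayview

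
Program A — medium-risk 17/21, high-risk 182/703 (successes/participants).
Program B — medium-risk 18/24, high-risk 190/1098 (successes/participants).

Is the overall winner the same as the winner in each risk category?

Yes

Medium-risk: Program A 17/21 = 81.0%, Program B 18/24 = 75.0% → Program A
High-risk: Program A 182/703 = 25.9%, Program B 190/1098 = 17.3% → Program A
Overall: Program A 199/724 = 27.5%, Program B 208/1122 = 18.5% → Program A
Program A wins overall and in every risk group — no reversal.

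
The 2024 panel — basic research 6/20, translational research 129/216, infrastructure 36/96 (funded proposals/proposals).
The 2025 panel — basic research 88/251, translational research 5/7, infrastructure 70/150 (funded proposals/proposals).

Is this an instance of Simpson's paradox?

Basic research: the 2024 panel 6/20 = 30.0%, the 2025 panel 88/251 = 35.1% → the 2025 panel
Translational research: the 2024 panel 129/216 = 59.7%, the 2025 panel 5/7 = 71.4% → the 2025 panel
Infrastructure: the 2024 panel 36/96 = 37.5%, the 2025 panel 70/150 = 46.7% → the 2025 panel
Overall: the 2024 panel 171/332 = 51.5%, the 2025 panel 163/408 = 40.0% → the 2024 panel
The 2025 panel wins each proposal group but the 2024 panel wins overall — the comparison reverses. The 2025 panel's proposals skew toward basic research, which has a lower base rate.

Yes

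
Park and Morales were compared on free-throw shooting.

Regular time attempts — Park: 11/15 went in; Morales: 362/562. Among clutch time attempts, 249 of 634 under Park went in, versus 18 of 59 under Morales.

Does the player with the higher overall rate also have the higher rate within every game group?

No

Regular time: Park 11/15 = 73.3%, Morales 362/562 = 64.4% → Park
Clutch time: Park 249/634 = 39.3%, Morales 18/59 = 30.5% → Park
Overall: Park 260/649 = 40.1%, Morales 380/621 = 61.2% → Morales
Park wins each game group but Morales wins overall — the comparison reverses. Park's attempts skew toward clutch time, which has a lower base rate.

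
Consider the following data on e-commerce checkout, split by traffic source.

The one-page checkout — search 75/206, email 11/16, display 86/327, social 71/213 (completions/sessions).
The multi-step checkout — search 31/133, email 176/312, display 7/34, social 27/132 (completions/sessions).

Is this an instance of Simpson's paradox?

Search: the one-page checkout 75/206 = 36.4%, the multi-step checkout 31/133 = 23.3% → the one-page checkout
Email: the one-page checkout 11/16 = 68.8%, the multi-step checkout 176/312 = 56.4% → the one-page checkout
Display: the one-page checkout 86/327 = 26.3%, the multi-step checkout 7/34 = 20.6% → the one-page checkout
Social: the one-page checkout 71/213 = 33.3%, the multi-step checkout 27/132 = 20.5% → the one-page checkout
Overall: the one-page checkout 243/762 = 31.9%, the multi-step checkout 241/611 = 39.4% → the multi-step checkout
The one-page checkout wins each traffic group but the multi-step checkout wins overall — the comparison reverses. The one-page checkout's sessions skew toward display, which has a lower base rate.

Yes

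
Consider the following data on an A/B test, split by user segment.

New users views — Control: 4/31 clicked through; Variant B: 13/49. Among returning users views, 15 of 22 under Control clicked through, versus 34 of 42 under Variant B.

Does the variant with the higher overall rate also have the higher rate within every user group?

Yes

New users: Control 4/31 = 12.9%, Variant B 13/49 = 26.5% → Variant B
Returning users: Control 15/22 = 68.2%, Variant B 34/42 = 81.0% → Variant B
Overall: Control 19/53 = 35.8%, Variant B 47/91 = 51.6% → Variant B
Variant B wins overall and in every user group — no reversal.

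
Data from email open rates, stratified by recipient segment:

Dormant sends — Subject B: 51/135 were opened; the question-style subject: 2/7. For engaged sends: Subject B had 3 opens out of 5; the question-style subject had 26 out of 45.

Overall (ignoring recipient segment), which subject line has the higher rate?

the question-style subject

Dormant: Subject B 51/135 = 37.8%, the question-style subject 2/7 = 28.6% → Subject B
Engaged: Subject B 3/5 = 60.0%, the question-style subject 26/45 = 57.8% → Subject B
Overall: Subject B 54/140 = 38.6%, the question-style subject 28/52 = 53.8% → the question-style subject
(Subject B wins every recipient group but the question-style subject wins overall — Subject B's sends skew toward the low-rate dormant group.)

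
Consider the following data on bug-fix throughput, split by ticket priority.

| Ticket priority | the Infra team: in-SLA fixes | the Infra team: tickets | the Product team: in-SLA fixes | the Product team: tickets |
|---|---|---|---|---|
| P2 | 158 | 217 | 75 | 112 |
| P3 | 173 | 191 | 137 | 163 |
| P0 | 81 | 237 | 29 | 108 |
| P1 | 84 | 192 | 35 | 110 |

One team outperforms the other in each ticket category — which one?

the Infra team

P2: the Infra team 158/217 = 72.8%, the Product team 75/112 = 67.0% → the Infra team
P3: the Infra team 173/191 = 90.6%, the Product team 137/163 = 84.0% → the Infra team
P0: the Infra team 81/237 = 34.2%, the Product team 29/108 = 26.9% → the Infra team
P1: the Infra team 84/192 = 43.8%, the Product team 35/110 = 31.8% → the Infra team
The Infra team has the higher rate in all 4 groups.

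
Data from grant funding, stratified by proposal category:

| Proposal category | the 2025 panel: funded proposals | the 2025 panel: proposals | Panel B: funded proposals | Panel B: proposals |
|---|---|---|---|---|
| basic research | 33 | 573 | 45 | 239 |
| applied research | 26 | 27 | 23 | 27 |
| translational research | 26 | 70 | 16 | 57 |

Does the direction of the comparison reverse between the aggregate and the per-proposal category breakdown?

Basic research: the 2025 panel 33/573 = 5.8%, Panel B 45/239 = 18.8% → Panel B
Applied research: the 2025 panel 26/27 = 96.3%, Panel B 23/27 = 85.2% → the 2025 panel
Translational research: the 2025 panel 26/70 = 37.1%, Panel B 16/57 = 28.1% → the 2025 panel
Overall: the 2025 panel 85/670 = 12.7%, Panel B 84/323 = 26.0% → Panel B
Neither sweeps: the 2025 panel wins 2 of 3 groups, Panel B wins 1. Panel B wins overall but not every group — no Simpson reversal.

No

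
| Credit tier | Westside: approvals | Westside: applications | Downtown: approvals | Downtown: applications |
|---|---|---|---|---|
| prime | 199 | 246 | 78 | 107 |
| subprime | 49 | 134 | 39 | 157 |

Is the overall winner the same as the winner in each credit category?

Yes

Prime: Westside 199/246 = 80.9%, Downtown 78/107 = 72.9% → Westside
Subprime: Westside 49/134 = 36.6%, Downtown 39/157 = 24.8% → Westside
Overall: Westside 248/380 = 65.3%, Downtown 117/264 = 44.3% → Westside
Westside wins overall and in every credit group — no reversal.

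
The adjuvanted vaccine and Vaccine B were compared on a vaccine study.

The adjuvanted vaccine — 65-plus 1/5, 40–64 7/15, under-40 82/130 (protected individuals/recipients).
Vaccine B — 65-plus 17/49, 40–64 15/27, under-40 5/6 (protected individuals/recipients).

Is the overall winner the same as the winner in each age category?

No

65-plus: the adjuvanted vaccine 1/5 = 20.0%, Vaccine B 17/49 = 34.7% → Vaccine B
40–64: the adjuvanted vaccine 7/15 = 46.7%, Vaccine B 15/27 = 55.6% → Vaccine B
Under-40: the adjuvanted vaccine 82/130 = 63.1%, Vaccine B 5/6 = 83.3% → Vaccine B
Overall: the adjuvanted vaccine 90/150 = 60.0%, Vaccine B 37/82 = 45.1% → the adjuvanted vaccine
Vaccine B wins each age group but the adjuvanted vaccine wins overall — the comparison reverses. Vaccine B's recipients skew toward 65-plus, which has a lower base rate.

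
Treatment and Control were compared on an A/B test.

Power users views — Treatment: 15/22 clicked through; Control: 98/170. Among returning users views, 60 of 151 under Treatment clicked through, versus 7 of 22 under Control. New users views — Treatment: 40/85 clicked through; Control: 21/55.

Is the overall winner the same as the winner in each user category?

No

Power users: Treatment 15/22 = 68.2%, Control 98/170 = 57.6% → Treatment
Returning users: Treatment 60/151 = 39.7%, Control 7/22 = 31.8% → Treatment
New users: Treatment 40/85 = 47.1%, Control 21/55 = 38.2% → Treatment
Overall: Treatment 115/258 = 44.6%, Control 126/247 = 51.0% → Control
Treatment wins each user group but Control wins overall — the comparison reverses. Treatment's views skew toward returning users, which has a lower base rate.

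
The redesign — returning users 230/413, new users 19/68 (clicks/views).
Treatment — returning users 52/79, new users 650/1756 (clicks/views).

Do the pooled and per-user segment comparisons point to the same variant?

Returning users: the redesign 230/413 = 55.7%, Treatment 52/79 = 65.8% → Treatment
New users: the redesign 19/68 = 27.9%, Treatment 650/1756 = 37.0% → Treatment
Overall: the redesign 249/481 = 51.8%, Treatment 702/1835 = 38.3% → the redesign
Treatment wins each user group but the redesign wins overall — the comparison reverses. Treatment's views skew toward new users, which has a lower base rate.

No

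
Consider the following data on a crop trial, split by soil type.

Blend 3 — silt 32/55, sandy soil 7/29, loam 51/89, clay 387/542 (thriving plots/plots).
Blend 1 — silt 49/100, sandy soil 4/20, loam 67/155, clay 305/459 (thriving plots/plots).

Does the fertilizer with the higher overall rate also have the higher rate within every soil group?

Silt: Blend 3 32/55 = 58.2%, Blend 1 49/100 = 49.0% → Blend 3
Sandy soil: Blend 3 7/29 = 24.1%, Blend 1 4/20 = 20.0% → Blend 3
Loam: Blend 3 51/89 = 57.3%, Blend 1 67/155 = 43.2% → Blend 3
Clay: Blend 3 387/542 = 71.4%, Blend 1 305/459 = 66.4% → Blend 3
Overall: Blend 3 477/715 = 66.7%, Blend 1 425/734 = 57.9% → Blend 3
Blend 3 wins overall and in every soil group — no reversal.

Yes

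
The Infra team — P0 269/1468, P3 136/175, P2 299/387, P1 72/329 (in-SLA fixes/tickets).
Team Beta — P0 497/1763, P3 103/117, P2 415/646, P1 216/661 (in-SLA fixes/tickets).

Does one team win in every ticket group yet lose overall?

P0: the Infra team 269/1468 = 18.3%, Team Beta 497/1763 = 28.2% → Team Beta
P3: the Infra team 136/175 = 77.7%, Team Beta 103/117 = 88.0% → Team Beta
P2: the Infra team 299/387 = 77.3%, Team Beta 415/646 = 64.2% → the Infra team
P1: the Infra team 72/329 = 21.9%, Team Beta 216/661 = 32.7% → Team Beta
Overall: the Infra team 776/2359 = 32.9%, Team Beta 1231/3187 = 38.6% → Team Beta
Neither sweeps: the Infra team wins 1 of 4 groups, Team Beta wins 3. Team Beta wins overall but not every group — no Simpson reversal.

No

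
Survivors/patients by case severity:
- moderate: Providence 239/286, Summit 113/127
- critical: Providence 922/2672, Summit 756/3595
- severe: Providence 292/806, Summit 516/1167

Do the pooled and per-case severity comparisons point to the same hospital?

No

Moderate: Providence 239/286 = 83.6%, Summit 113/127 = 89.0% → Summit
Critical: Providence 922/2672 = 34.5%, Summit 756/3595 = 21.0% → Providence
Severe: Providence 292/806 = 36.2%, Summit 516/1167 = 44.2% → Summit
Overall: Providence 1453/3764 = 38.6%, Summit 1385/4889 = 28.3% → Providence
Neither sweeps: Providence wins 1 of 3 groups, Summit wins 2. Providence wins overall but not every group — no Simpson reversal.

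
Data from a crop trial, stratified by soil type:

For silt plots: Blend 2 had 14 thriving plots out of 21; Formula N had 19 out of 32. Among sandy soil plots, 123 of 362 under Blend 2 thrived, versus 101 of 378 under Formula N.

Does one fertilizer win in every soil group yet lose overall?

No

Silt: Blend 2 14/21 = 66.7%, Formula N 19/32 = 59.4% → Blend 2
Sandy soil: Blend 2 123/362 = 34.0%, Formula N 101/378 = 26.7% → Blend 2
Overall: Blend 2 137/383 = 35.8%, Formula N 120/410 = 29.3% → Blend 2
Blend 2 wins overall and in every soil group — no reversal.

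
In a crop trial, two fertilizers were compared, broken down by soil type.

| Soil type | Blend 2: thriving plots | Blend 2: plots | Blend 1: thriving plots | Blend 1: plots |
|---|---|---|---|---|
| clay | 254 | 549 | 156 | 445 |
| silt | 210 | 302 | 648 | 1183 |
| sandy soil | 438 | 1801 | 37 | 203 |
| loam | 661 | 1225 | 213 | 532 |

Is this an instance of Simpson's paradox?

Yes

Clay: Blend 2 254/549 = 46.3%, Blend 1 156/445 = 35.1% → Blend 2
Silt: Blend 2 210/302 = 69.5%, Blend 1 648/1183 = 54.8% → Blend 2
Sandy soil: Blend 2 438/1801 = 24.3%, Blend 1 37/203 = 18.2% → Blend 2
Loam: Blend 2 661/1225 = 54.0%, Blend 1 213/532 = 40.0% → Blend 2
Overall: Blend 2 1563/3877 = 40.3%, Blend 1 1054/2363 = 44.6% → Blend 1
Blend 2 wins each soil group but Blend 1 wins overall — the comparison reverses. Blend 2's plots skew toward sandy soil, which has a lower base rate.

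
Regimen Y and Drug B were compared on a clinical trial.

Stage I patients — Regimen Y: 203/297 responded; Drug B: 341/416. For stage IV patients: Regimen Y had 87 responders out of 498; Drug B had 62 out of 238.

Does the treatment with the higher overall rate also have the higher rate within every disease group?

Stage I: Regimen Y 203/297 = 68.4%, Drug B 341/416 = 82.0% → Drug B
Stage IV: Regimen Y 87/498 = 17.5%, Drug B 62/238 = 26.1% → Drug B
Overall: Regimen Y 290/795 = 36.5%, Drug B 403/654 = 61.6% → Drug B
Drug B wins overall and in every disease group — no reversal.

Yes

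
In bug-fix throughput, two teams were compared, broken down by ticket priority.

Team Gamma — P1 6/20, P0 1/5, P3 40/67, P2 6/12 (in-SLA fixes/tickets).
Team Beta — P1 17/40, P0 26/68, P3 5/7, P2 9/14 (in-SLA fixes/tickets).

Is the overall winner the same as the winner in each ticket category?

P1: Team Gamma 6/20 = 30.0%, Team Beta 17/40 = 42.5% → Team Beta
P0: Team Gamma 1/5 = 20.0%, Team Beta 26/68 = 38.2% → Team Beta
P3: Team Gamma 40/67 = 59.7%, Team Beta 5/7 = 71.4% → Team Beta
P2: Team Gamma 6/12 = 50.0%, Team Beta 9/14 = 64.3% → Team Beta
Overall: Team Gamma 53/104 = 51.0%, Team Beta 57/129 = 44.2% → Team Gamma
Team Beta wins each ticket group but Team Gamma wins overall — the comparison reverses. Team Beta's tickets skew toward P0, which has a lower base rate.

No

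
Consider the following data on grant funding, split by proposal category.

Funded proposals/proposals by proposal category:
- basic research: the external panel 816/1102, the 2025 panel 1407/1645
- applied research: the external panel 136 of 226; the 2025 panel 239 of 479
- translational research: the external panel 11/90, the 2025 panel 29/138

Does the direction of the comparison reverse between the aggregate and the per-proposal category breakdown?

Basic research: the external panel 816/1102 = 74.0%, the 2025 panel 1407/1645 = 85.5% → the 2025 panel
Applied research: the external panel 136/226 = 60.2%, the 2025 panel 239/479 = 49.9% → the external panel
Translational research: the external panel 11/90 = 12.2%, the 2025 panel 29/138 = 21.0% → the 2025 panel
Overall: the external panel 963/1418 = 67.9%, the 2025 panel 1675/2262 = 74.0% → the 2025 panel
Neither sweeps: the external panel wins 1 of 3 groups, the 2025 panel wins 2. The 2025 panel wins overall but not every group — no Simpson reversal.

No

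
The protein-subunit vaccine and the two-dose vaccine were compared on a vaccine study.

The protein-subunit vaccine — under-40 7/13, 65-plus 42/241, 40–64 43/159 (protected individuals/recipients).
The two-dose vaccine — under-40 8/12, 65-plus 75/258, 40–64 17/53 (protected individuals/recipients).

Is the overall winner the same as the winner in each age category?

Yes

Under-40: the protein-subunit vaccine 7/13 = 53.8%, the two-dose vaccine 8/12 = 66.7% → the two-dose vaccine
65-plus: the protein-subunit vaccine 42/241 = 17.4%, the two-dose vaccine 75/258 = 29.1% → the two-dose vaccine
40–64: the protein-subunit vaccine 43/159 = 27.0%, the two-dose vaccine 17/53 = 32.1% → the two-dose vaccine
Overall: the protein-subunit vaccine 92/413 = 22.3%, the two-dose vaccine 100/323 = 31.0% → the two-dose vaccine
The two-dose vaccine wins overall and in every age group — no reversal.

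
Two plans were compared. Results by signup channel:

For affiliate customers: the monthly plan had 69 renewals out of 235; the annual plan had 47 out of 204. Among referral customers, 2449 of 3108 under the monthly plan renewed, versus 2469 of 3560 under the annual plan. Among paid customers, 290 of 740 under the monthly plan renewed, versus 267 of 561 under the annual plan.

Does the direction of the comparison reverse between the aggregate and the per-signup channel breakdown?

Affiliate: the monthly plan 69/235 = 29.4%, the annual plan 47/204 = 23.0% → the monthly plan
Referral: the monthly plan 2449/3108 = 78.8%, the annual plan 2469/3560 = 69.4% → the monthly plan
Paid: the monthly plan 290/740 = 39.2%, the annual plan 267/561 = 47.6% → the annual plan
Overall: the monthly plan 2808/4083 = 68.8%, the annual plan 2783/4325 = 64.3% → the monthly plan
Neither sweeps: the monthly plan wins 2 of 3 groups, the annual plan wins 1. The monthly plan wins overall but not every group — no Simpson reversal.

No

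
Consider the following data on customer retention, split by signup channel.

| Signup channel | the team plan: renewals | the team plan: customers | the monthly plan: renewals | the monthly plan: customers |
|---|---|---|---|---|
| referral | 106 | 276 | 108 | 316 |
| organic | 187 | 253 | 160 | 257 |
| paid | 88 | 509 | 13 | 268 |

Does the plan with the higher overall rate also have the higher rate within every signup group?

Referral: the team plan 106/276 = 38.4%, the monthly plan 108/316 = 34.2% → the team plan
Organic: the team plan 187/253 = 73.9%, the monthly plan 160/257 = 62.3% → the team plan
Paid: the team plan 88/509 = 17.3%, the monthly plan 13/268 = 4.9% → the team plan
Overall: the team plan 381/1038 = 36.7%, the monthly plan 281/841 = 33.4% → the team plan
The team plan wins overall and in every signup group — no reversal.

Yes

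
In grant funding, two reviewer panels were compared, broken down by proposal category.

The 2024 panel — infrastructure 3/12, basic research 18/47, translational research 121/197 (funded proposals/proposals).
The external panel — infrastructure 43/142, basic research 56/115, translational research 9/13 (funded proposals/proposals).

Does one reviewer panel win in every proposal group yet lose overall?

Infrastructure: the 2024 panel 3/12 = 25.0%, the external panel 43/142 = 30.3% → the external panel
Basic research: the 2024 panel 18/47 = 38.3%, the external panel 56/115 = 48.7% → the external panel
Translational research: the 2024 panel 121/197 = 61.4%, the external panel 9/13 = 69.2% → the external panel
Overall: the 2024 panel 142/256 = 55.5%, the external panel 108/270 = 40.0% → the 2024 panel
The external panel wins each proposal group but the 2024 panel wins overall — the comparison reverses. The external panel's proposals skew toward infrastructure, which has a lower base rate.

Yes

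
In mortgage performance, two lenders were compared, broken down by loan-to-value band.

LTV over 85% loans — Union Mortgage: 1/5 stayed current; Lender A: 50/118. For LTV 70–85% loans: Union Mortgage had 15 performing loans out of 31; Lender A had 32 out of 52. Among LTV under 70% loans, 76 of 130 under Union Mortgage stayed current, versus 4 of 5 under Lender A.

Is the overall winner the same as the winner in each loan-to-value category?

No

LTV over 85%: Union Mortgage 1/5 = 20.0%, Lender A 50/118 = 42.4% → Lender A
LTV 70–85%: Union Mortgage 15/31 = 48.4%, Lender A 32/52 = 61.5% → Lender A
LTV under 70%: Union Mortgage 76/130 = 58.5%, Lender A 4/5 = 80.0% → Lender A
Overall: Union Mortgage 92/166 = 55.4%, Lender A 86/175 = 49.1% → Union Mortgage
Lender A wins each loan-to-value group but Union Mortgage wins overall — the comparison reverses. Lender A's loans skew toward LTV over 85%, which has a lower base rate.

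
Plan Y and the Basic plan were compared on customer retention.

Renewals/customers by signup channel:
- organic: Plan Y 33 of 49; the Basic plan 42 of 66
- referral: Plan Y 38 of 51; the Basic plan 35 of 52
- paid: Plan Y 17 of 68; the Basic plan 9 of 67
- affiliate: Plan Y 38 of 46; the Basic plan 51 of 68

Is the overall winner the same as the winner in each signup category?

Yes

Organic: Plan Y 33/49 = 67.3%, the Basic plan 42/66 = 63.6% → Plan Y
Referral: Plan Y 38/51 = 74.5%, the Basic plan 35/52 = 67.3% → Plan Y
Paid: Plan Y 17/68 = 25.0%, the Basic plan 9/67 = 13.4% → Plan Y
Affiliate: Plan Y 38/46 = 82.6%, the Basic plan 51/68 = 75.0% → Plan Y
Overall: Plan Y 126/214 = 58.9%, the Basic plan 137/253 = 54.2% → Plan Y
Plan Y wins overall and in every signup group — no reversal.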